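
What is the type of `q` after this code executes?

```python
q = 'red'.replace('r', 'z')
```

str.replace() returns str

str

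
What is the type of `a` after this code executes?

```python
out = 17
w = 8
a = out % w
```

int % int returns int (17 % 8 = 1)

int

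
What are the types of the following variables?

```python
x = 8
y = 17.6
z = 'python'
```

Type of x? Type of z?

x is int; z is str

int, str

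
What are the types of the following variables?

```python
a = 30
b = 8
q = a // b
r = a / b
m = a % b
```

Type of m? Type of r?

int % int returns int; int / int returns float

int, float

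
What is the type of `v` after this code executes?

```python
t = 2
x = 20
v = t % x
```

int % int returns int (2 % 20 = 2)

int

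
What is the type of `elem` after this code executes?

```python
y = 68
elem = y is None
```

'is' comparison returns bool

bool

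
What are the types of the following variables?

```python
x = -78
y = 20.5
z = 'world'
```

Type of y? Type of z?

y is float; z is str

float, str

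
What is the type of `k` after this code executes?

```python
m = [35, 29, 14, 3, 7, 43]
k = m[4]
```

Indexing a list of ints returns int (m[4] = 7)

int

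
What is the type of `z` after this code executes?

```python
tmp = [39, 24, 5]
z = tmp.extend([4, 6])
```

list.extend() returns None

NoneType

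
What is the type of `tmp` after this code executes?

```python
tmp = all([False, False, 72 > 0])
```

all() returns bool

bool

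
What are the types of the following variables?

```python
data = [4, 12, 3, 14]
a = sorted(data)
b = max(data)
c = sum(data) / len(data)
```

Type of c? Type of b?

int / int returns float; max of ints returns int

float, int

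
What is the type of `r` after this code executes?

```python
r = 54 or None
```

'or' returns first truthy value (54, int)

int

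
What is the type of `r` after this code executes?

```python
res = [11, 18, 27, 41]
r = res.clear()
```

list.clear() returns None

NoneType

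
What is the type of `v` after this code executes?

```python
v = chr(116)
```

chr() returns str (single character)

str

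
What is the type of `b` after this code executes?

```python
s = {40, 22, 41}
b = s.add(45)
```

set.add() returns None (mutates in place)

NoneType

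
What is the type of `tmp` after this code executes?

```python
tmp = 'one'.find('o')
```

str.find() returns int (index, or -1)

int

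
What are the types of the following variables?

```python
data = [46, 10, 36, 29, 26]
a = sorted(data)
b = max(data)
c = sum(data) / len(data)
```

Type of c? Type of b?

int / int returns float; max of ints returns int

float, int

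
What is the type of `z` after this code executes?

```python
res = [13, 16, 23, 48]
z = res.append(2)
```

list.append() returns None (mutates in place)

NoneType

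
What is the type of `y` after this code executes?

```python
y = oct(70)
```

oct() returns str representation

str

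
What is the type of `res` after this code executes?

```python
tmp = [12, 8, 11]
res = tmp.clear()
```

list.clear() returns None

NoneType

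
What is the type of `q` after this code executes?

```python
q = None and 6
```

'and' returns first falsy value (None)

NoneType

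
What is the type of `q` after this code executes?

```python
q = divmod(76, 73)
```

divmod() returns a tuple (quotient, remainder)

tuple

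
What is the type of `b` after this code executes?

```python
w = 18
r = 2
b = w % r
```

int % int returns int (18 % 2 = 0)

int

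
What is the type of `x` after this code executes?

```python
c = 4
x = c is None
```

'is' comparison returns bool

bool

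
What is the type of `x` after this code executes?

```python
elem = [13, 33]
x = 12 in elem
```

'in' operator returns bool

bool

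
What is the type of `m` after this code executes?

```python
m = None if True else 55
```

Ternary: condition is True, if branch (None) taken → NoneType

NoneType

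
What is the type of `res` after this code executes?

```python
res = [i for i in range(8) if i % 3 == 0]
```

A list comprehension [...] produces a list

list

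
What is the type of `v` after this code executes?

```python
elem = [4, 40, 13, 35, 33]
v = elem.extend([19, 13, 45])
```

list.extend() returns None

NoneType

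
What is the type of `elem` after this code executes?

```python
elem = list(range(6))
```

list(range(...)) returns list

list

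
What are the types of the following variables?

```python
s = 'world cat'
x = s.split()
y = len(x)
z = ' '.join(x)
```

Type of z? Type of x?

str.join() returns str; str.split() returns list

str, list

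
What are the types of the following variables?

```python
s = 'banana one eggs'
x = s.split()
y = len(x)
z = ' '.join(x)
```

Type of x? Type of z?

str.split() returns list; str.join() returns str

list, str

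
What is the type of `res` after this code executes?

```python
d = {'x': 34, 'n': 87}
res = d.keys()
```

.keys() returns a dict_keys view object

dict_keys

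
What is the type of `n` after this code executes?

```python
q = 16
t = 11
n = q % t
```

int % int returns int (16 % 11 = 5)

int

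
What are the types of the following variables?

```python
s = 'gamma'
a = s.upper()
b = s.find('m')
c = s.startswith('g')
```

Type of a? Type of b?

str.upper() returns str; str.find() returns int

str, int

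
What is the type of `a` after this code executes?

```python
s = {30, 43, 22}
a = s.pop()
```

Popping from a set of ints returns int

int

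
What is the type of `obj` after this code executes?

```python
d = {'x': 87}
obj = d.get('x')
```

dict.get() returns the value (int) when key is found

int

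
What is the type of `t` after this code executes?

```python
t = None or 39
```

'or' with None returns the other value (39, int)

int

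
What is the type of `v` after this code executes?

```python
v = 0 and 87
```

'and' returns the first falsy value (0, which is int)

int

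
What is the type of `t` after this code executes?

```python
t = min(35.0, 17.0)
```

min() of floats returns float

float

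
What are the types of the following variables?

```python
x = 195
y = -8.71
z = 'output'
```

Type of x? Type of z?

x is int; z is str

int, str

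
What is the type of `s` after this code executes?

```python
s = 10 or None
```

'or' returns first truthy value (10, int)

int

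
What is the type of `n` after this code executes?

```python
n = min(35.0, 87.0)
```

min() of floats returns float

float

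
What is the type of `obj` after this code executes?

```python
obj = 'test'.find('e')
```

str.find() returns int (index, or -1)

int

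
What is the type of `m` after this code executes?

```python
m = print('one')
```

print() returns None

NoneType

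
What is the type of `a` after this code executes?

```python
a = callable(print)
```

callable() returns bool

bool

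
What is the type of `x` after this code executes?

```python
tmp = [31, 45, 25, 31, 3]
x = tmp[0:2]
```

Slicing a list always returns a list

list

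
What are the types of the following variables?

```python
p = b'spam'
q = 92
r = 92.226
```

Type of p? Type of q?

p is bytes; q is int

bytes, int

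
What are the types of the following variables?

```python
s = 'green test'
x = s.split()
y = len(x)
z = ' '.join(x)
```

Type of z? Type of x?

str.join() returns str; str.split() returns list

str, list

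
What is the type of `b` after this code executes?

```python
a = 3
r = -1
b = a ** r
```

int ** negative int returns float

float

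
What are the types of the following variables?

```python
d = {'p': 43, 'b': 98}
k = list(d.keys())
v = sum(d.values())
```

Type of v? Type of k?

sum of int values returns int; list(...) returns list

int, list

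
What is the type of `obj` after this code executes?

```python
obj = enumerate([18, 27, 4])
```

enumerate() returns an enumerate iterator object

enumerate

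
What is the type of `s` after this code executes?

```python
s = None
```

None has type NoneType

NoneType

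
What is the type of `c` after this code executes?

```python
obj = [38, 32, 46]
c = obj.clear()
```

list.clear() returns None

NoneType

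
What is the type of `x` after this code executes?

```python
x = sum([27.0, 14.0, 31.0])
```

sum() of floats returns float

float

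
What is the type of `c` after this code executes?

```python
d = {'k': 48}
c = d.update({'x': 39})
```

dict.update() returns None

NoneType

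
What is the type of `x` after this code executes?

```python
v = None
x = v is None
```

'is' comparison returns bool

bool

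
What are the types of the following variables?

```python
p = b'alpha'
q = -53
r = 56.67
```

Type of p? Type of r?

p is bytes; r is float

bytes, float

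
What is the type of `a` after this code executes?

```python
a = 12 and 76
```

'and' returns the last value when all truthy (76, which is int)

int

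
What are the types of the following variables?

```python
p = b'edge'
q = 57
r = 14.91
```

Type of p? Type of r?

p is bytes; r is float

bytes, float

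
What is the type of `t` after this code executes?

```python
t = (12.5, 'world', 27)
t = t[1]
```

Index 1 of tuple is 'world' which is str

str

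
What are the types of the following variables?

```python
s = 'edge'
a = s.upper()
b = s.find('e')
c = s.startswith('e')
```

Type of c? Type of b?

str.startswith() returns bool; str.find() returns int

bool, int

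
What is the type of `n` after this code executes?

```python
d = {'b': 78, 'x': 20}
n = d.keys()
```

.keys() returns a dict_keys view object

dict_keys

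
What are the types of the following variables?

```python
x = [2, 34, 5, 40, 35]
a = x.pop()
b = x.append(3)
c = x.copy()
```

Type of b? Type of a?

list.append() returns None; list.pop() returns the element (int)

NoneType, int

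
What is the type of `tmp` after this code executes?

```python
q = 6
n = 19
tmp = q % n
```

int % int returns int (6 % 19 = 6)

int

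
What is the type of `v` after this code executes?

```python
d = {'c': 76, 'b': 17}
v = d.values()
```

.values() returns a dict_values view object

dict_values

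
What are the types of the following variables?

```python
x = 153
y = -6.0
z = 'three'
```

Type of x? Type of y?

x is int; y is float

int, float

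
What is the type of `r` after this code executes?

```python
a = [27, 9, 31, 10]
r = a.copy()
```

list.copy() returns list

list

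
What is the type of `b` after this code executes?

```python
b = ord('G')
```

ord() returns int (Unicode code point)

int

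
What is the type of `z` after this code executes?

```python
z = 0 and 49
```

'and' returns the first falsy value (0, which is int)

int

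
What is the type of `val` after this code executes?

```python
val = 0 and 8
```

'and' returns the first falsy value (0, which is int)

int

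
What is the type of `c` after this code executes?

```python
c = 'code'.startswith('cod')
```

str.startswith() returns bool

bool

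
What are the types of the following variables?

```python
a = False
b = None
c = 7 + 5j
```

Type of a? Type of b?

a is bool; b is NoneType

bool, NoneType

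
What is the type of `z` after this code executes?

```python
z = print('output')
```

print() returns None

NoneType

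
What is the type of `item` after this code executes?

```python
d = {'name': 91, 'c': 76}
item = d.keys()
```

.keys() returns a dict_keys view object

dict_keys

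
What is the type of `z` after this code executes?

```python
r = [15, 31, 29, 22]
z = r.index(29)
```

list.index() returns int

int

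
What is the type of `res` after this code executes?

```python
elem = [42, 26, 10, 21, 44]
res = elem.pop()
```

list.pop() returns the popped element (int here)

int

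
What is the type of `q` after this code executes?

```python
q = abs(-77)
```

abs() of int returns int

int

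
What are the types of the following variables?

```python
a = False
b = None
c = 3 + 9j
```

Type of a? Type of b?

a is bool; b is NoneType

bool, NoneType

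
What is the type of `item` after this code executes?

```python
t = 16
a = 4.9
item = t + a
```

int + float returns float (16 + 4.9 = 20.9)

float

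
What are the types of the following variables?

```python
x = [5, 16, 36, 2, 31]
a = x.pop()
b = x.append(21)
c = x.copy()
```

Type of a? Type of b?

list.pop() returns the element (int); list.append() returns None

int, NoneType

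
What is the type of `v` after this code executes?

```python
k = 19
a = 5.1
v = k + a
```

int + float returns float (19 + 5.1 = 24.1)

float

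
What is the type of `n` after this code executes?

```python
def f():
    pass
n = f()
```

A function with no return statement returns None

NoneType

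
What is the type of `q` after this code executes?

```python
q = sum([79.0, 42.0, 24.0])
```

sum() of floats returns float

float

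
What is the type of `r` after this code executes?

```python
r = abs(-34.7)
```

abs() of float returns float

float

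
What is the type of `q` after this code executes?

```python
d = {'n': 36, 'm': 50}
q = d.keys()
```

.keys() returns a dict_keys view object

dict_keys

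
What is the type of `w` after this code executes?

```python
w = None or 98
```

'or' with None returns the other value (98, int)

int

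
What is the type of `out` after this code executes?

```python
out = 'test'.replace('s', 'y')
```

str.replace() returns str

str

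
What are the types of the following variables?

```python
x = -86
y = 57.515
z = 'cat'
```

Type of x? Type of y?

x is int; y is float

int, float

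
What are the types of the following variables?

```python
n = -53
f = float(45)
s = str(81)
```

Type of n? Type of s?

n is int; s is str

int, str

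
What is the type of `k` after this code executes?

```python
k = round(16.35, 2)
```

round() with ndigits arg returns float

float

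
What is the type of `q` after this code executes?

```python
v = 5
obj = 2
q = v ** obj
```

int ** positive int returns int (5 ** 2 = 25)

int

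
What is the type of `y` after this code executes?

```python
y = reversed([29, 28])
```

reversed() on a list returns a list_reverseiterator

list_reverseiterator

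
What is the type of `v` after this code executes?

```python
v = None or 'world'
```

'or' with None returns the other value ('world', str)

str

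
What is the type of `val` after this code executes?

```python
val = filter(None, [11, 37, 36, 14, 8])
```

filter() returns a filter iterator object

filter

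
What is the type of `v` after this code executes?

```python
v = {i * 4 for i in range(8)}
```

A set comprehension {expr for x in iterable} produces a set

set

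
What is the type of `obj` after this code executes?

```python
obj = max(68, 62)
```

max() of ints returns int

int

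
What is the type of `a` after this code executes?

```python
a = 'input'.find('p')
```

str.find() returns int (index, or -1)

int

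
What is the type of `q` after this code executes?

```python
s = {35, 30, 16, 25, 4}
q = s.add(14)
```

set.add() returns None (mutates in place)

NoneType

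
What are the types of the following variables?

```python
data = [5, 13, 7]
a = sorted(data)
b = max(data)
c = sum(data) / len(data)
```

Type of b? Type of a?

max of ints returns int; sorted() returns list

int, list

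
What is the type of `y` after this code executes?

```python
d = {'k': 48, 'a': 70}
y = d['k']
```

Accessing dict[str, int] with key 'k' returns int value 48

int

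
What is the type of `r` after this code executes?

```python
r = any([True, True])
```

any() returns bool

bool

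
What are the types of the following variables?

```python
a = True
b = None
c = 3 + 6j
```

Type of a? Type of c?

a is bool; c is complex

bool, complex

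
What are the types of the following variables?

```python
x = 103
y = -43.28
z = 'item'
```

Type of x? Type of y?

x is int; y is float

int, float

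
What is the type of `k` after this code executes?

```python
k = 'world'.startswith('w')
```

str.startswith() returns bool

bool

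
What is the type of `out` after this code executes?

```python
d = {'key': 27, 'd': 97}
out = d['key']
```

Accessing dict[str, int] with key 'key' returns int value 27

int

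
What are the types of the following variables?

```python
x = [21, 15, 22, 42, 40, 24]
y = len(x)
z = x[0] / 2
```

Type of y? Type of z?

len() returns int; int / int returns float

int, float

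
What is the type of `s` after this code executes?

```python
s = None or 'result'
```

'or' with None returns the other value ('result', str)

str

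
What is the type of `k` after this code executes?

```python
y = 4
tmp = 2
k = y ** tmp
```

int ** positive int returns int (4 ** 2 = 16)

int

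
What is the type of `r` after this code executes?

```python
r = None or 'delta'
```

'or' with None returns the other value ('delta', str)

str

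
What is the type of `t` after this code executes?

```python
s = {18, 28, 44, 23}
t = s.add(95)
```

set.add() returns None (mutates in place)

NoneType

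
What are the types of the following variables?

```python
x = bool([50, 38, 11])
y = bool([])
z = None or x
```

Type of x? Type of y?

bool() returns bool; bool() returns bool

bool, bool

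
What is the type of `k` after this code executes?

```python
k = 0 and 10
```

'and' returns the first falsy value (0, which is int)

int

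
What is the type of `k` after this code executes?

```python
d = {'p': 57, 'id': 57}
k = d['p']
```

Accessing dict[str, int] with key 'p' returns int value 57

int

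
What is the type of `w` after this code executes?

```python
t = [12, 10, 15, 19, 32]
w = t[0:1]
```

Slicing a list always returns a list

list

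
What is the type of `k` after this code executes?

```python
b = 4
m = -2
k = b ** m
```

int ** negative int returns float

float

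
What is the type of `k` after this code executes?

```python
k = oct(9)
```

oct() returns str representation

str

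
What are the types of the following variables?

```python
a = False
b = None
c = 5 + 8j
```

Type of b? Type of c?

b is NoneType; c is complex

NoneType, complex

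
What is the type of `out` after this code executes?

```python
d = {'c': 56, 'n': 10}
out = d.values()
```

.values() returns a dict_values view object

dict_values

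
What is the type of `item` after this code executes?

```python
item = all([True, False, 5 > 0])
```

all() returns bool

bool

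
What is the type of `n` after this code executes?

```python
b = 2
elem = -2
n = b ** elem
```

int ** negative int returns float

float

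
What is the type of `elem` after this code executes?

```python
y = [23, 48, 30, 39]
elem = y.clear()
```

list.clear() returns None

NoneType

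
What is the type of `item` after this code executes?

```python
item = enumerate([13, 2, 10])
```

enumerate() returns an enumerate iterator object

enumerate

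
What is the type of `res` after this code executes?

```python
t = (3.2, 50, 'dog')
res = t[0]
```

Index 0 of tuple is 3.2 which is float

float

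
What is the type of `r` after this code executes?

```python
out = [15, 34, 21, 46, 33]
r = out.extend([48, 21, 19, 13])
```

list.extend() returns None

NoneType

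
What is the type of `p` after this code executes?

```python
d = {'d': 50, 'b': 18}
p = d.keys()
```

.keys() returns a dict_keys view object

dict_keys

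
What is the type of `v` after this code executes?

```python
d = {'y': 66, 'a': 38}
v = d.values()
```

.values() returns a dict_values view object

dict_values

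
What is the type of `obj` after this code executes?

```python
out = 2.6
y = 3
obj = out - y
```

float - int returns float (2.6 - 3 = -0.4)

float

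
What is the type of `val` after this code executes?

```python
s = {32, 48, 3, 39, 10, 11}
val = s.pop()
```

Popping from a set of ints returns int

int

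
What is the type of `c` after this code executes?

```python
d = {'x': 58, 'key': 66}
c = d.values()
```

.values() returns a dict_values view object

dict_values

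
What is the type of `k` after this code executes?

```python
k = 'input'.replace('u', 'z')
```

str.replace() returns str

str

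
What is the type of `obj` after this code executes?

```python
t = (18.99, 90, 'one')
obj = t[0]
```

Index 0 of tuple is 18.99 which is float

float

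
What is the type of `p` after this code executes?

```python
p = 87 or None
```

'or' returns first truthy value (87, int)

int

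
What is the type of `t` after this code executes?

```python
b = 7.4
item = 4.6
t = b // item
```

float // float returns float (floor division preserves float type)

float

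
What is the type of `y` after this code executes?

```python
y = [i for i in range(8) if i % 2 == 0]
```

A list comprehension [...] produces a list

list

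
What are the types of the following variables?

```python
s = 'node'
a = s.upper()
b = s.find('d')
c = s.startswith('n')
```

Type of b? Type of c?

str.find() returns int; str.startswith() returns bool

int, bool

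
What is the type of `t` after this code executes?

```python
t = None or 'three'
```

'or' with None returns the other value ('three', str)

str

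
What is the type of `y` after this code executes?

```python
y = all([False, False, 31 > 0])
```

all() returns bool

bool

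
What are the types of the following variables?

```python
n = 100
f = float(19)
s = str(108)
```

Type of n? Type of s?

n is int; s is str

int, str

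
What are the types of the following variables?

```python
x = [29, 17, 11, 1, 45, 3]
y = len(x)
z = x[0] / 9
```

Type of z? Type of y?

int / int returns float; len() returns int

float, int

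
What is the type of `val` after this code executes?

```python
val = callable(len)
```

callable() returns bool

bool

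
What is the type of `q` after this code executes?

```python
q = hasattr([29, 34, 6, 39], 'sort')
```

hasattr() returns bool

bool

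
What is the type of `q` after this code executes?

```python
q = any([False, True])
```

any() returns bool

bool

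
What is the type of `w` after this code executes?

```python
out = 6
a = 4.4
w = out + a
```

int + float returns float (6 + 4.4 = 10.4)

float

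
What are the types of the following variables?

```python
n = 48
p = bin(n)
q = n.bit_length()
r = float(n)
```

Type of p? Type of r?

bin() returns str; float() returns float

str, float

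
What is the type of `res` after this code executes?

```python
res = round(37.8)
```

round() with no ndigits arg returns int

int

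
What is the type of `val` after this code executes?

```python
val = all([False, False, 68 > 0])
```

all() returns bool

bool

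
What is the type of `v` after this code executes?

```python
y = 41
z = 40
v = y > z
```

Comparison operators return bool

bool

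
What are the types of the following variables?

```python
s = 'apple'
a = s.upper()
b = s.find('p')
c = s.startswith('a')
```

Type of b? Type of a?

str.find() returns int; str.upper() returns str

int, str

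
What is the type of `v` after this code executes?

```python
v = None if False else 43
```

Ternary: condition is False, else branch (43) taken → int

int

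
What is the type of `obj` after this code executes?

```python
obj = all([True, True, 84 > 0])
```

all() returns bool

bool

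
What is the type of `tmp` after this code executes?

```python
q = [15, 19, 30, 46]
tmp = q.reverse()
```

list.reverse() returns None

NoneType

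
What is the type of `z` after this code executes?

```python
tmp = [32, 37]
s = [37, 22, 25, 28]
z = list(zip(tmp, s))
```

list(zip(...)) returns a list of tuples

list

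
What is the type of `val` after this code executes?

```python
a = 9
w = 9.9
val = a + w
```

int + float returns float (9 + 9.9 = 18.9)

float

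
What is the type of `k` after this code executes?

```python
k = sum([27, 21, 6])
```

sum() of ints returns int

int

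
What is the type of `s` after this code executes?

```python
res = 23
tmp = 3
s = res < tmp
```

Comparison operators return bool

bool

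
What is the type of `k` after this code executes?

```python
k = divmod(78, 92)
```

divmod() returns a tuple (quotient, remainder)

tuple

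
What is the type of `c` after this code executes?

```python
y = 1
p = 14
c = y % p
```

int % int returns int (1 % 14 = 1)

int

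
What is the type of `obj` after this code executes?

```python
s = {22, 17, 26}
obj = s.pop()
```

Popping from a set of ints returns int

int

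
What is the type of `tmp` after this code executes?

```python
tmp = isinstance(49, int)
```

isinstance() returns bool

bool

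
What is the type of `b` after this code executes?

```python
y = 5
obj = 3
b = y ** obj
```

int ** positive int returns int (5 ** 3 = 125)

int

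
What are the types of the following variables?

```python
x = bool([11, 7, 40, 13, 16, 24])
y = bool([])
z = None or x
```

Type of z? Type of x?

None or <bool> returns the bool; bool() returns bool

bool, bool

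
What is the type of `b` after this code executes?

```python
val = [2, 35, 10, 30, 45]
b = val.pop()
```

list.pop() returns the popped element (int here)

int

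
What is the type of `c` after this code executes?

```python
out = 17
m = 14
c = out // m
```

int // int returns int (17 // 14 = 1)

int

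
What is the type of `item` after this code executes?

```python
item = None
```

None has type NoneType

NoneType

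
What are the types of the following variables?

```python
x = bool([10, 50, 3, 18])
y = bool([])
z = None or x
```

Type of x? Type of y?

bool() returns bool; bool() returns bool

bool, bool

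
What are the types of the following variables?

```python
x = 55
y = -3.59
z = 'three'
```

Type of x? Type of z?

x is int; z is str

int, str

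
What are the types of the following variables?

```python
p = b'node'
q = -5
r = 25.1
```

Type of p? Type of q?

p is bytes; q is int

bytes, int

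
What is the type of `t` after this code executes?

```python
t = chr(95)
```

chr() returns str (single character)

str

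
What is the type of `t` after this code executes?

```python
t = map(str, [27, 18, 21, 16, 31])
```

map() returns a map iterator object

map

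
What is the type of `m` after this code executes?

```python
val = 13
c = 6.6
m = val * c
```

int * float returns float (13 * 6.6 = 85.8)

float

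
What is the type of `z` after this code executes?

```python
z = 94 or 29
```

'or' returns the first truthy value (94, which is int)

int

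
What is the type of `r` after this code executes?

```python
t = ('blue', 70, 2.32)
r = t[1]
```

Index 1 of tuple is 70 which is int

int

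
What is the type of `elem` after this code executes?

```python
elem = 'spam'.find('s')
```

str.find() returns int (index, or -1)

int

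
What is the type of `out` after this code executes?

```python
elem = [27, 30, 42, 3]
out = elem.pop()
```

list.pop() returns the popped element (int here)

int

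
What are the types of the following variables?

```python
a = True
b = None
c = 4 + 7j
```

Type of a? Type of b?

a is bool; b is NoneType

bool, NoneType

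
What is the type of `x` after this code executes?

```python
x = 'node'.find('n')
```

str.find() returns int (index, or -1)

int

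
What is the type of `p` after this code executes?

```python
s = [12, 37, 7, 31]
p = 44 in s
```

'in' operator returns bool

bool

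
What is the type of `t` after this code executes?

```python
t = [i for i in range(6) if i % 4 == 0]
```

A list comprehension [...] produces a list

list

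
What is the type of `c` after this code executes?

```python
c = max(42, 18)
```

max() of ints returns int

int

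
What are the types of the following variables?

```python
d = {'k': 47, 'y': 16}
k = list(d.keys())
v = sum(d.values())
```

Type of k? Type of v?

list(...) returns list; sum of int values returns int

list, int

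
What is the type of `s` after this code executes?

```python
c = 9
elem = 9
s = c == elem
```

Equality comparison returns bool

bool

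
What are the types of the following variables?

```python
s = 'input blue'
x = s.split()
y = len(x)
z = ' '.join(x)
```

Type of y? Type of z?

len() returns int; str.join() returns str

int, str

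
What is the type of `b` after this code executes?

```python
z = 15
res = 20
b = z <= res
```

Comparison operators return bool

bool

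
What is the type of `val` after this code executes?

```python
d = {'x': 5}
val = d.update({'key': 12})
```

dict.update() returns None

NoneType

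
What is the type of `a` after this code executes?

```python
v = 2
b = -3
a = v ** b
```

int ** negative int returns float

float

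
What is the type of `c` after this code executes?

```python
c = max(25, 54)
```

max() of ints returns int

int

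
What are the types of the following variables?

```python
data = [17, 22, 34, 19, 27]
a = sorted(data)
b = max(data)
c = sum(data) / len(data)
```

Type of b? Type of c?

max of ints returns int; int / int returns float

int, float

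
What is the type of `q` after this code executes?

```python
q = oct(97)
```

oct() returns str representation

str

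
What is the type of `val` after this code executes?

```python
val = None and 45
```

'and' returns first falsy value (None)

NoneType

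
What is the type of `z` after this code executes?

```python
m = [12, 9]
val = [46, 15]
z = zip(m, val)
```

zip() returns a zip iterator object

zip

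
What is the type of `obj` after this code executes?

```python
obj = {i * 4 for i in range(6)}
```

A set comprehension {expr for x in iterable} produces a set

set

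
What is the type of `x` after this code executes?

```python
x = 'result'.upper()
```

str.upper() returns str

str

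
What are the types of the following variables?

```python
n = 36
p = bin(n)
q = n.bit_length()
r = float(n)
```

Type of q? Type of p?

int.bit_length() returns int; bin() returns str

int, str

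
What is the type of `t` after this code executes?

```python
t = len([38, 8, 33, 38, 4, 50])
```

len() always returns int

int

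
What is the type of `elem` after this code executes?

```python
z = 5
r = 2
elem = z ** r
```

int ** positive int returns int (5 ** 2 = 25)

int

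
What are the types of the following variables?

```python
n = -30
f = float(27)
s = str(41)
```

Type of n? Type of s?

n is int; s is str

int, str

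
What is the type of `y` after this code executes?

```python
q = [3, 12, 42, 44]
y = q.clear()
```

list.clear() returns None

NoneType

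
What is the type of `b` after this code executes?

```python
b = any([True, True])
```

any() returns bool

bool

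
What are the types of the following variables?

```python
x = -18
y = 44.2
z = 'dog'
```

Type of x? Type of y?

x is int; y is float

int, float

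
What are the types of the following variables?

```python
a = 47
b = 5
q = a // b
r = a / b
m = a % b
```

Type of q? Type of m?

int // int returns int; int % int returns int

int, int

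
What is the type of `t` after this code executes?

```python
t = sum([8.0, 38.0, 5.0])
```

sum() of floats returns float

float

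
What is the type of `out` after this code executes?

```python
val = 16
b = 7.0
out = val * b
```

int * float returns float (16 * 7.0 = 112.0)

float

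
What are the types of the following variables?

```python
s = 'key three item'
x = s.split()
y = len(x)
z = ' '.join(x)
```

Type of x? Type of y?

str.split() returns list; len() returns int

list, int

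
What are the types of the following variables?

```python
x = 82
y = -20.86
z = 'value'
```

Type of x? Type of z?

x is int; z is str

int, str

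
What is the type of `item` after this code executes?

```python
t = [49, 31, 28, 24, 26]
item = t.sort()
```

list.sort() returns None (sorts in place)

NoneType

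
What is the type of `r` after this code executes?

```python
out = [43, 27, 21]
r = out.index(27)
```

list.index() returns int

int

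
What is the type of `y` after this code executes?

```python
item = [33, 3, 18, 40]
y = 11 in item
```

'in' operator returns bool

bool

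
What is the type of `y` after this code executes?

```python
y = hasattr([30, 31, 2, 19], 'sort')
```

hasattr() returns bool

bool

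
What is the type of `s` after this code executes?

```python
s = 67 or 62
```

'or' returns the first truthy value (67, which is int)

int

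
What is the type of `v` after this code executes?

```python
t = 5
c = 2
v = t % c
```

int % int returns int (5 % 2 = 1)

int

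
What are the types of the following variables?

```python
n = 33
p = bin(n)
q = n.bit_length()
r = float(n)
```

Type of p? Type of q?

bin() returns str; int.bit_length() returns int

str, int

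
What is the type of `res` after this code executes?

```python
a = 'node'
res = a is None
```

'is' comparison returns bool

bool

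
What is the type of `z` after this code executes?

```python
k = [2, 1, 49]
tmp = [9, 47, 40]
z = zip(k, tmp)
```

zip() returns a zip iterator object

zip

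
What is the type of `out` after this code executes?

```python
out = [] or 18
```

'or' returns first truthy value (18, which is int)

int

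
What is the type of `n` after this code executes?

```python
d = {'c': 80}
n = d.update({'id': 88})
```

dict.update() returns None

NoneType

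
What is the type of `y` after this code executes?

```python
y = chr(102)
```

chr() returns str (single character)

str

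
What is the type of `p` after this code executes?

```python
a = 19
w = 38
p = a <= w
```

Comparison operators return bool

bool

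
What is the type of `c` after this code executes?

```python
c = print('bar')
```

print() returns None

NoneType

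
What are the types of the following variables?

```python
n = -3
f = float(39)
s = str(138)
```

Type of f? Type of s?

f is float; s is str

float, str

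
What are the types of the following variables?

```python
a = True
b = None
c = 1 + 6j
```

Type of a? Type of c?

a is bool; c is complex

bool, complex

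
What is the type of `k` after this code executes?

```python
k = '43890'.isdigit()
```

str.isdigit() returns bool

bool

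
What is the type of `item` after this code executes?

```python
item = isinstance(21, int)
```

isinstance() returns bool

bool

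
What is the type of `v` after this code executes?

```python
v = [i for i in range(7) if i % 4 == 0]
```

A list comprehension [...] produces a list

list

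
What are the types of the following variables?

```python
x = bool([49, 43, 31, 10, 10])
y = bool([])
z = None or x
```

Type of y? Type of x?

bool() returns bool; bool() returns bool

bool, bool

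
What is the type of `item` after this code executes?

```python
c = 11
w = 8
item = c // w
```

int // int returns int (11 // 8 = 1)

int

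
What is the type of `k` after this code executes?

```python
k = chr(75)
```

chr() returns str (single character)

str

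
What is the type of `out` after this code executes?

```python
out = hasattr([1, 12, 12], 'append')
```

hasattr() returns bool

bool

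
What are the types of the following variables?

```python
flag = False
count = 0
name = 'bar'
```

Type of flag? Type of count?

flag is bool; count is int

bool, int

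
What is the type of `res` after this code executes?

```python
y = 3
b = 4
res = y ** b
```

int ** positive int returns int (3 ** 4 = 81)

int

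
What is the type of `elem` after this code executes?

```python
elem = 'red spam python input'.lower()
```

str.lower() returns str

str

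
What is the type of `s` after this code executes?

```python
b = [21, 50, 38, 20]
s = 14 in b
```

'in' operator returns bool

bool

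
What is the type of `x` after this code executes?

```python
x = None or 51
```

'or' with None returns the other value (51, int)

int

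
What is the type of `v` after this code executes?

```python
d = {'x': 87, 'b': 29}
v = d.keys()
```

.keys() returns a dict_keys view object

dict_keys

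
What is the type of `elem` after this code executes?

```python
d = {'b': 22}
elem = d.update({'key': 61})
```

dict.update() returns None

NoneType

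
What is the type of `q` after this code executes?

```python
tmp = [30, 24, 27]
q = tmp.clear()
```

list.clear() returns None

NoneType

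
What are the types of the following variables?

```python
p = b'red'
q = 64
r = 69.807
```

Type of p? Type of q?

p is bytes; q is int

bytes, int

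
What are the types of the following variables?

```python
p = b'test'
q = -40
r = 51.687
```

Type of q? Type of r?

q is int; r is float

int, float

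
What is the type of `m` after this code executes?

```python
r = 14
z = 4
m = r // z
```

int // int returns int (14 // 4 = 3)

int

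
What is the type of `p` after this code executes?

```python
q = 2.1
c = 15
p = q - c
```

float - int returns float (2.1 - 15 = -12.9)

float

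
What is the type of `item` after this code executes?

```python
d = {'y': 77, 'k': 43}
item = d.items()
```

dict.items() returns a dict_items view

dict_items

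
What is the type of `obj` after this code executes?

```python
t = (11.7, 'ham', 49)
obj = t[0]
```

Index 0 of tuple is 11.7 which is float

float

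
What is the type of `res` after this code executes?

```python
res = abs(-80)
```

abs() of int returns int

int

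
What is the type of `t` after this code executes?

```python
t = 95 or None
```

'or' returns first truthy value (95, int)

int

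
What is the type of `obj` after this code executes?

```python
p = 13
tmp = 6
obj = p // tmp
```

int // int returns int (13 // 6 = 2)

int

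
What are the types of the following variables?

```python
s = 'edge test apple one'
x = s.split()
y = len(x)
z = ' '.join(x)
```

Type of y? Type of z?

len() returns int; str.join() returns str

int, str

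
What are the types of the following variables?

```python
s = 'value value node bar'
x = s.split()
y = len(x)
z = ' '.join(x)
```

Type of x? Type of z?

str.split() returns list; str.join() returns str

list, str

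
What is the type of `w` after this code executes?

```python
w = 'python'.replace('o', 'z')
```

str.replace() returns str

str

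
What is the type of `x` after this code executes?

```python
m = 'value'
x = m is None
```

'is' comparison returns bool

bool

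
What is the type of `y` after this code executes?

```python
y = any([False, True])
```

any() returns bool

bool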